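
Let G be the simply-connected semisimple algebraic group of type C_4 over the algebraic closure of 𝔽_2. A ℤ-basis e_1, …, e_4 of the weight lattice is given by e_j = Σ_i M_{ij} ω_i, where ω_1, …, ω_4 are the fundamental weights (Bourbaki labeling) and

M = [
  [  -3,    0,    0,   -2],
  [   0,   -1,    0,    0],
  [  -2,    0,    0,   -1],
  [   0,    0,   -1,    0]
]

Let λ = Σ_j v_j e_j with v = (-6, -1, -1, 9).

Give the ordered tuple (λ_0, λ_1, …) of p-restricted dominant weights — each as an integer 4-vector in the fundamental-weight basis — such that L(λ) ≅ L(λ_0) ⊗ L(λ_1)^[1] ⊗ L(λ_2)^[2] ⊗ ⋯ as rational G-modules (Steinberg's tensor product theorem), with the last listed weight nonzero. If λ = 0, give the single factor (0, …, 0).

ω-coordinates c = M·v, v = (-6, -1, -1, 9):
  c_1 = (-3)·(-6) + (0)·(-1) + (0)·(-1) + (-2)·(9) = 0
  c_2 = (0)·(-6) + (-1)·(-1) + (0)·(-1) + (0)·(9) = 1
  c_3 = (-2)·(-6) + (0)·(-1) + (0)·(-1) + (-1)·(9) = 3
  c_4 = (0)·(-6) + (0)·(-1) + (-1)·(-1) + (0)·(9) = 1
Expand coordinatewise in base 2:
  c_1 = 0
  c_2 = 1 = 1·2^0
  c_3 = 3 = 1·2^0 + 1·2^1
  c_4 = 1 = 1·2^0
p-restricted factor λ_0 = (0, 1, 1, 1)
p-restricted factor λ_1 = (0, 0, 1, 0)

((0, 1, 1, 1), (0, 0, 1, 0))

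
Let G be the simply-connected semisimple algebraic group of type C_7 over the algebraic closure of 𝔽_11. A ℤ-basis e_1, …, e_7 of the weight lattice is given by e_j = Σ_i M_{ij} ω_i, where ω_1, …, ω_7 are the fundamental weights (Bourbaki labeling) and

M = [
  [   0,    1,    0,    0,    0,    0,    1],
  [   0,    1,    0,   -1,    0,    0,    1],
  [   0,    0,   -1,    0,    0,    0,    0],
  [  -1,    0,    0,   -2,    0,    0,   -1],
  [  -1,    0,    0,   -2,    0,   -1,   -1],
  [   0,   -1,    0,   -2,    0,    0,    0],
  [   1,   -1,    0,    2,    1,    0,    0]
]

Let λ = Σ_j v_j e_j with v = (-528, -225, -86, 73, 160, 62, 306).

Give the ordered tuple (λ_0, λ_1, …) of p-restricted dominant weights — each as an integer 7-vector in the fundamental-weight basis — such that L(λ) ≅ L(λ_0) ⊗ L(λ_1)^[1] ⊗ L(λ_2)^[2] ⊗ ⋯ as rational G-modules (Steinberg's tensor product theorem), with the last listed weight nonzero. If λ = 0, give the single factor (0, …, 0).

((4, 8, 9, 10, 3, 2, 3), (7, 0, 7, 6, 1, 7, 0))

Change of basis e → ω: c = M·v where v = (-528, -225, -86, 73, 160, 62, 306):
  c_1 = (0)·(-528) + (1)·(-225) + (0)·(-86) + 0·73 + 0·160 + 0·62 + 1·306 = 81
  c_2 = (0)·(-528) + (1)·(-225) + (0)·(-86) + (-1)·(73) + 0·160 + 0·62 + 1·306 = 8
  c_3 = (0)·(-528) + (0)·(-225) + (-1)·(-86) + 0·73 + 0·160 + 0·62 + 0·306 = 86
  c_4 = (-1)·(-528) + (0)·(-225) + (0)·(-86) + (-2)·(73) + 0·160 + 0·62 + (-1)·(306) = 76
  c_5 = (-1)·(-528) + (0)·(-225) + (0)·(-86) + (-2)·(73) + 0·160 + (-1)·(62) + (-1)·(306) = 14
  c_6 = (0)·(-528) + (-1)·(-225) + (0)·(-86) + (-2)·(73) + 0·160 + 0·62 + 0·306 = 79
  c_7 = (1)·(-528) + (-1)·(-225) + (0)·(-86) + 2·73 + 1·160 + 0·62 + 0·306 = 3
Base-11 expansion of each c_i:
  c_1 = 81 = 4·11^0 + 7·11^1
  c_2 = 8 = 8·11^0
  c_3 = 86 = 9·11^0 + 7·11^1
  c_4 = 76 = 10·11^0 + 6·11^1
  c_5 = 14 = 3·11^0 + 1·11^1
  c_6 = 79 = 2·11^0 + 7·11^1
  c_7 = 3 = 3·11^0
λ_0 = (4, 8, 9, 10, 3, 2, 3)
λ_1 = (7, 0, 7, 6, 1, 7, 0)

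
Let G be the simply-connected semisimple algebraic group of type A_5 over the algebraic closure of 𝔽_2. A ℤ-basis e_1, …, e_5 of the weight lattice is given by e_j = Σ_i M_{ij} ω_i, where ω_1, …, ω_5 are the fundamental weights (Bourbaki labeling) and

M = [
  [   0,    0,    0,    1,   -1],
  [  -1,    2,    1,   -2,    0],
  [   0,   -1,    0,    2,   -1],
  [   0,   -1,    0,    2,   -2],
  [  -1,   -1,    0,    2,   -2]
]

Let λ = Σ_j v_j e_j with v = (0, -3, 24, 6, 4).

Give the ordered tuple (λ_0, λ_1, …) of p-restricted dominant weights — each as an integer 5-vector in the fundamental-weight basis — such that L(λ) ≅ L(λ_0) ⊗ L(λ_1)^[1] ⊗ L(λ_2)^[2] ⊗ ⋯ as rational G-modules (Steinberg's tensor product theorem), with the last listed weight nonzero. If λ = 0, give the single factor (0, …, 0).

((0, 0, 1, 1, 1), (1, 1, 1, 1, 1), (0, 1, 0, 1, 1), (0, 0, 1, 0, 0))

ω-coordinates c = M·v, v = (0, -3, 24, 6, 4):
  c_1 = (0)·(0) + (0)·(-3) + (0)·(24) + (1)·(6) + (-1)·(4) = 2
  c_2 = (-1)·(0) + (2)·(-3) + (1)·(24) + (-2)·(6) + (0)·(4) = 6
  c_3 = (0)·(0) + (-1)·(-3) + (0)·(24) + (2)·(6) + (-1)·(4) = 11
  c_4 = (0)·(0) + (-1)·(-3) + (0)·(24) + (2)·(6) + (-2)·(4) = 7
  c_5 = (-1)·(0) + (-1)·(-3) + (0)·(24) + (2)·(6) + (-2)·(4) = 7
Base-2 expansion of each c_i:
  c_1 = 2 = 0·2^0 + 1·2^1
  c_2 = 6 = 0·2^0 + 1·2^1 + 1·2^2
  c_3 = 11 = 1·2^0 + 1·2^1 + 0·2^2 + 1·2^3
  c_4 = 7 = 1·2^0 + 1·2^1 + 1·2^2
  c_5 = 7 = 1·2^0 + 1·2^1 + 1·2^2
p-restricted factor λ_0 = (0, 0, 1, 1, 1)
p-restricted factor λ_1 = (1, 1, 1, 1, 1)
p-restricted factor λ_2 = (0, 1, 0, 1, 1)
p-restricted factor λ_3 = (0, 0, 1, 0, 0)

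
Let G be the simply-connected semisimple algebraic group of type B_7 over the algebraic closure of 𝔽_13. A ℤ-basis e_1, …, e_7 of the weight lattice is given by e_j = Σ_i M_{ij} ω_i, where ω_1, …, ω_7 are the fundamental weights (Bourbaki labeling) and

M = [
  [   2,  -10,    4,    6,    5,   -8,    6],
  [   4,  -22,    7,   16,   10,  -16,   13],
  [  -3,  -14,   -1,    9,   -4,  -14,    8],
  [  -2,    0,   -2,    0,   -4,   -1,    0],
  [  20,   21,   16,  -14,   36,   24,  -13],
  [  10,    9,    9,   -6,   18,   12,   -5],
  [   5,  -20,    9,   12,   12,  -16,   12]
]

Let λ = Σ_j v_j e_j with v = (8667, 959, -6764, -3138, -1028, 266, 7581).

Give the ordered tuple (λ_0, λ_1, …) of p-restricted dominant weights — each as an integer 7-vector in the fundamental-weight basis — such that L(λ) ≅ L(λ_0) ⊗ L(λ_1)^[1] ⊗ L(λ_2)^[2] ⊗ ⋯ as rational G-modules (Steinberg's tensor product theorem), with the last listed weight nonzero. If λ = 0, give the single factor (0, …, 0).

In the fundamental-weight basis, λ has coordinates c = M·v (v = (8667, 959, -6764, -3138, -1028, 266, 7581)):
  c_1 = 2*8667 + -10*959 + 4*-6764 + 6*-3138 + 5*-1028 + -8*266 + 6*7581 = 78
  c_2 = 4*8667 + -22*959 + 7*-6764 + 16*-3138 + 10*-1028 + -16*266 + 13*7581 = 31
  c_3 = -3*8667 + -14*959 + -1*-6764 + 9*-3138 + -4*-1028 + -14*266 + 8*7581 = 131
  c_4 = -2*8667 + 0*959 + -2*-6764 + 0*-3138 + -4*-1028 + -1*266 + 0*7581 = 40
  c_5 = 20*8667 + 21*959 + 16*-6764 + -14*-3138 + 36*-1028 + 24*266 + -13*7581 = 10
  c_6 = 10*8667 + 9*959 + 9*-6764 + -6*-3138 + 18*-1028 + 12*266 + -5*7581 = 36
  c_7 = 5*8667 + -20*959 + 9*-6764 + 12*-3138 + 12*-1028 + -16*266 + 12*7581 = 3
Expand coordinatewise in base 13:
  c_1 = 78 = 0·13^0 + 6·13^1
  c_2 = 31 = 5·13^0 + 2·13^1
  c_3 = 131 = 1·13^0 + 10·13^1
  c_4 = 40 = 1·13^0 + 3·13^1
  c_5 = 10 = 10·13^0
  c_6 = 36 = 10·13^0 + 2·13^1
  c_7 = 3 = 3·13^0
Factor λ_0 = (0, 5, 1, 1, 10, 10, 3)
Factor λ_1 = (6, 2, 10, 3, 0, 2, 0)

((0, 5, 1, 1, 10, 10, 3), (6, 2, 10, 3, 0, 2, 0))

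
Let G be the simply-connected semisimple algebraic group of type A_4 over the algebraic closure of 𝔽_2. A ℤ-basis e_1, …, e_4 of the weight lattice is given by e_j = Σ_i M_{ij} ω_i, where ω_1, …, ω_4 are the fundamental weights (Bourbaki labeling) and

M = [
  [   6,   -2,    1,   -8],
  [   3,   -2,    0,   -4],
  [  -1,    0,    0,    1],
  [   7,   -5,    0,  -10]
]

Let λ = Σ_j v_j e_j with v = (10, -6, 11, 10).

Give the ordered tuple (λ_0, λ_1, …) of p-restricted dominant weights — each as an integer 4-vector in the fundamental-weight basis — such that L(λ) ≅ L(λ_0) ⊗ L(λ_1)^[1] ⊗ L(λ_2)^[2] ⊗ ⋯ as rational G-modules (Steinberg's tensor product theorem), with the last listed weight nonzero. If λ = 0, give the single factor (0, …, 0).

((1, 0, 0, 0), (1, 1, 0, 0))

ω-coordinates c = M·v, v = (10, -6, 11, 10):
  c_1 = 6·10 + (-2)·(-6) + 1·11 + (-8)·(10) = 3
  c_2 = 3·10 + (-2)·(-6) + 0·11 + (-4)·(10) = 2
  c_3 = (-1)·(10) + (0)·(-6) + 0·11 + 1·10 = 0
  c_4 = 7·10 + (-5)·(-6) + 0·11 + (-10)·(10) = 0
Writing each c_i in base p = 2:
  c_1 = 3 = 1·2^0 + 1·2^1
  c_2 = 2 = 0·2^0 + 1·2^1
  c_3 = 0
  c_4 = 0
p-restricted factor λ_0 = (1, 0, 0, 0)
p-restricted factor λ_1 = (1, 1, 0, 0)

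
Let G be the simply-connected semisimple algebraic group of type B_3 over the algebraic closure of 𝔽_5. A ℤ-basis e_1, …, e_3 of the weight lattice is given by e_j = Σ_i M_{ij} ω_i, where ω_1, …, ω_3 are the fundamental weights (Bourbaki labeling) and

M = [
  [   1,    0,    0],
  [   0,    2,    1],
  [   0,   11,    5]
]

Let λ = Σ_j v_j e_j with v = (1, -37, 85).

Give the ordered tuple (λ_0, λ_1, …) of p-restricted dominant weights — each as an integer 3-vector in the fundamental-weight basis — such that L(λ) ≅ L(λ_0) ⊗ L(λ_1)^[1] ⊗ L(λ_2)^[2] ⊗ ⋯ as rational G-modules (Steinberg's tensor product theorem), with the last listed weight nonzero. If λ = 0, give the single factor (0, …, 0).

In the fundamental-weight basis, λ has coordinates c = M·v (v = (1, -37, 85)):
  c_1 = 1*1 + 0*-37 + 0*85 = 1
  c_2 = 0*1 + 2*-37 + 1*85 = 11
  c_3 = 0*1 + 11*-37 + 5*85 = 18
Writing each c_i in base p = 5:
  c_1 = 1 = 1·5^0
  c_2 = 11 = 1·5^0 + 2·5^1
  c_3 = 18 = 3·5^0 + 3·5^1
p-restricted factor λ_0 = (1, 1, 3)
p-restricted factor λ_1 = (0, 2, 3)

((1, 1, 3), (0, 2, 3))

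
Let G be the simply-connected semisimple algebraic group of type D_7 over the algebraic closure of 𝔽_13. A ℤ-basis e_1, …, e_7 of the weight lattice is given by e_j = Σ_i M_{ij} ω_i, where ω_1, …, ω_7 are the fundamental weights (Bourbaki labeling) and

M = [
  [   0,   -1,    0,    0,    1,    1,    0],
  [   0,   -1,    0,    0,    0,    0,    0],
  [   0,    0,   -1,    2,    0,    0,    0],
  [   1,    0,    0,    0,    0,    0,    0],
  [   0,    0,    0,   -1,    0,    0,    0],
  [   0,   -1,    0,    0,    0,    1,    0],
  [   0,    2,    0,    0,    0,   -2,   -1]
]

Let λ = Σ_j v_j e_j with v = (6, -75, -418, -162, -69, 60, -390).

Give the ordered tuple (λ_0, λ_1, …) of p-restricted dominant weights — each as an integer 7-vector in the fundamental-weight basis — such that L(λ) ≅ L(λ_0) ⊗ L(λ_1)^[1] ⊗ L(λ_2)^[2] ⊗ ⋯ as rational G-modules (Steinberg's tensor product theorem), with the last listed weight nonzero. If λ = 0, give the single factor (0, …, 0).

In the fundamental-weight basis, λ has coordinates c = M·v (v = (6, -75, -418, -162, -69, 60, -390)):
  c_1 = (0)·(6) + (-1)·(-75) + (0)·(-418) + (0)·(-162) + (1)·(-69) + (1)·(60) + (0)·(-390) = 66
  c_2 = (0)·(6) + (-1)·(-75) + (0)·(-418) + (0)·(-162) + (0)·(-69) + (0)·(60) + (0)·(-390) = 75
  c_3 = (0)·(6) + (0)·(-75) + (-1)·(-418) + (2)·(-162) + (0)·(-69) + (0)·(60) + (0)·(-390) = 94
  c_4 = (1)·(6) + (0)·(-75) + (0)·(-418) + (0)·(-162) + (0)·(-69) + (0)·(60) + (0)·(-390) = 6
  c_5 = (0)·(6) + (0)·(-75) + (0)·(-418) + (-1)·(-162) + (0)·(-69) + (0)·(60) + (0)·(-390) = 162
  c_6 = (0)·(6) + (-1)·(-75) + (0)·(-418) + (0)·(-162) + (0)·(-69) + (1)·(60) + (0)·(-390) = 135
  c_7 = (0)·(6) + (2)·(-75) + (0)·(-418) + (0)·(-162) + (0)·(-69) + (-2)·(60) + (-1)·(-390) = 120
Base-13 expansion of each c_i:
  c_1 = 66 = 1·13^0 + 5·13^1
  c_2 = 75 = 10·13^0 + 5·13^1
  c_3 = 94 = 3·13^0 + 7·13^1
  c_4 = 6 = 6·13^0
  c_5 = 162 = 6·13^0 + 12·13^1
  c_6 = 135 = 5·13^0 + 10·13^1
  c_7 = 120 = 3·13^0 + 9·13^1
λ_0 = (1, 10, 3, 6, 6, 5, 3)
λ_1 = (5, 5, 7, 0, 12, 10, 9)

((1, 10, 3, 6, 6, 5, 3), (5, 5, 7, 0, 12, 10, 9))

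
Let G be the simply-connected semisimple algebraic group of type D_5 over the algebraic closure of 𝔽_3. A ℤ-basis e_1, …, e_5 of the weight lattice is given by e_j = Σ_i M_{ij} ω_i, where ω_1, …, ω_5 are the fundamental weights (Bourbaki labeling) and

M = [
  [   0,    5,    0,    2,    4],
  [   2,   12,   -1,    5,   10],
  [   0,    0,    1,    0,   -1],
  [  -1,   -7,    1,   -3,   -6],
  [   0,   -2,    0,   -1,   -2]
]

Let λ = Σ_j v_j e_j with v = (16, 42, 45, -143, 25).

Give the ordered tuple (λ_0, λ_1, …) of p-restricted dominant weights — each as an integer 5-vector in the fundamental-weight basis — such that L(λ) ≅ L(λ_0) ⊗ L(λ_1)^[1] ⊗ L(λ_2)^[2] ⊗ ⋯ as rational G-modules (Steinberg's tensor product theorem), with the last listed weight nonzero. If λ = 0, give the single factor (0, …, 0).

Change of basis e → ω: c = M·v where v = (16, 42, 45, -143, 25):
  c_1 = 0*16 + 5*42 + 0*45 + 2*-143 + 4*25 = 24
  c_2 = 2*16 + 12*42 + -1*45 + 5*-143 + 10*25 = 26
  c_3 = 0*16 + 0*42 + 1*45 + 0*-143 + -1*25 = 20
  c_4 = -1*16 + -7*42 + 1*45 + -3*-143 + -6*25 = 14
  c_5 = 0*16 + -2*42 + 0*45 + -1*-143 + -2*25 = 9
Base-3 expansion of each c_i:
  c_1 = 24 = 0·3^0 + 2·3^1 + 2·3^2
  c_2 = 26 = 2·3^0 + 2·3^1 + 2·3^2
  c_3 = 20 = 2·3^0 + 0·3^1 + 2·3^2
  c_4 = 14 = 2·3^0 + 1·3^1 + 1·3^2
  c_5 = 9 = 0·3^0 + 0·3^1 + 1·3^2
p-restricted factor λ_0 = (0, 2, 2, 2, 0)
p-restricted factor λ_1 = (2, 2, 0, 1, 0)
p-restricted factor λ_2 = (2, 2, 2, 1, 1)

((0, 2, 2, 2, 0), (2, 2, 0, 1, 0), (2, 2, 2, 1, 1))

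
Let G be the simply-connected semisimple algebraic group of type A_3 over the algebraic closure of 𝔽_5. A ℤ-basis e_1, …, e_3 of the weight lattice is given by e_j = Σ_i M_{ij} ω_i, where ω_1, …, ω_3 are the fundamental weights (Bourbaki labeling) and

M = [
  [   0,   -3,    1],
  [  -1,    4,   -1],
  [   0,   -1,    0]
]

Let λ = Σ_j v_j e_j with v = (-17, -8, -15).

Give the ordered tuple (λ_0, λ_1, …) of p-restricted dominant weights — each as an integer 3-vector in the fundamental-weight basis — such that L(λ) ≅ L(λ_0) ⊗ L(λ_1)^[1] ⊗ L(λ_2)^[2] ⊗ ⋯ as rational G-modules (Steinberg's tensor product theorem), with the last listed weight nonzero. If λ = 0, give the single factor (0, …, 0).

((4, 0, 3), (1, 0, 1))

Compute c_i = Σ_j M_{ij} v_j with v = (-17, -8, -15):
  c_1 = 0*-17 + -3*-8 + 1*-15 = 9
  c_2 = -1*-17 + 4*-8 + -1*-15 = 0
  c_3 = 0*-17 + -1*-8 + 0*-15 = 8
Expand coordinatewise in base 5:
  c_1 = 9 = 4·5^0 + 1·5^1
  c_2 = 0
  c_3 = 8 = 3·5^0 + 1·5^1
λ_0 = (4, 0, 3)
λ_1 = (1, 0, 1)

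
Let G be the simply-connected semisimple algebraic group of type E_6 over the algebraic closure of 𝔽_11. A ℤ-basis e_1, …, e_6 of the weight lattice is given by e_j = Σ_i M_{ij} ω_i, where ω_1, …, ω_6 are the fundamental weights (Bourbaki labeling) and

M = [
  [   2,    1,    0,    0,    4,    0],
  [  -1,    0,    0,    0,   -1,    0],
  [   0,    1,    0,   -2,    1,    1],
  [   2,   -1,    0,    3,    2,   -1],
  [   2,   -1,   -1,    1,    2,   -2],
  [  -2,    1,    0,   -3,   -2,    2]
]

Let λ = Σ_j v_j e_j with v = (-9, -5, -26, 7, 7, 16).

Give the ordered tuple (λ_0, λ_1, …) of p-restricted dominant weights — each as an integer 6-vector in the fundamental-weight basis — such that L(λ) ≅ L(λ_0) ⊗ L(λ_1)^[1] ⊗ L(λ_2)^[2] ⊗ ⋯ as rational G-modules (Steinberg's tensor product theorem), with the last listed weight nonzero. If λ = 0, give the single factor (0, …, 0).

Compute c_i = Σ_j M_{ij} v_j with v = (-9, -5, -26, 7, 7, 16):
  c_1 = 2*-9 + 1*-5 + 0*-26 + 0*7 + 4*7 + 0*16 = 5
  c_2 = -1*-9 + 0*-5 + 0*-26 + 0*7 + -1*7 + 0*16 = 2
  c_3 = 0*-9 + 1*-5 + 0*-26 + -2*7 + 1*7 + 1*16 = 4
  c_4 = 2*-9 + -1*-5 + 0*-26 + 3*7 + 2*7 + -1*16 = 6
  c_5 = 2*-9 + -1*-5 + -1*-26 + 1*7 + 2*7 + -2*16 = 2
  c_6 = -2*-9 + 1*-5 + 0*-26 + -3*7 + -2*7 + 2*16 = 10
Expand coordinatewise in base 11:
  c_1 = 5 = 5·11^0
  c_2 = 2 = 2·11^0
  c_3 = 4 = 4·11^0
  c_4 = 6 = 6·11^0
  c_5 = 2 = 2·11^0
  c_6 = 10 = 10·11^0
λ_0 = (5, 2, 4, 6, 2, 10)

((5, 2, 4, 6, 2, 10),)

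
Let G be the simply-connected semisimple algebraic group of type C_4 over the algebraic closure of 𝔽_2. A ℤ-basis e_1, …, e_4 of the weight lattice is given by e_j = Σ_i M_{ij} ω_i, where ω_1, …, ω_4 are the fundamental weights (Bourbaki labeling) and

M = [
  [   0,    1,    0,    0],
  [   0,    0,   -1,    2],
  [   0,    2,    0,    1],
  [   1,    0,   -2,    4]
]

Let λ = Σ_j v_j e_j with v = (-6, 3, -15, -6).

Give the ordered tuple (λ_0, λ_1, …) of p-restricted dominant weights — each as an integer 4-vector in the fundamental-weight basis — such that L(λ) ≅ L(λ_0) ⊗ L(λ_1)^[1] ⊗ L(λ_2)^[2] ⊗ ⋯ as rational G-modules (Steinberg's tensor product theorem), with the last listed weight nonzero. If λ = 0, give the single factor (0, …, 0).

((1, 1, 0, 0), (1, 1, 0, 0))

Compute c_i = Σ_j M_{ij} v_j with v = (-6, 3, -15, -6):
  c_1 = (0)·(-6) + 1·3 + (0)·(-15) + (0)·(-6) = 3
  c_2 = (0)·(-6) + 0·3 + (-1)·(-15) + (2)·(-6) = 3
  c_3 = (0)·(-6) + 2·3 + (0)·(-15) + (1)·(-6) = 0
  c_4 = (1)·(-6) + 0·3 + (-2)·(-15) + (4)·(-6) = 0
Base-2 expansion of each c_i:
  c_1 = 3 = 1·2^0 + 1·2^1
  c_2 = 3 = 1·2^0 + 1·2^1
  c_3 = 0
  c_4 = 0
λ_0 = (1, 1, 0, 0)
λ_1 = (1, 1, 0, 0)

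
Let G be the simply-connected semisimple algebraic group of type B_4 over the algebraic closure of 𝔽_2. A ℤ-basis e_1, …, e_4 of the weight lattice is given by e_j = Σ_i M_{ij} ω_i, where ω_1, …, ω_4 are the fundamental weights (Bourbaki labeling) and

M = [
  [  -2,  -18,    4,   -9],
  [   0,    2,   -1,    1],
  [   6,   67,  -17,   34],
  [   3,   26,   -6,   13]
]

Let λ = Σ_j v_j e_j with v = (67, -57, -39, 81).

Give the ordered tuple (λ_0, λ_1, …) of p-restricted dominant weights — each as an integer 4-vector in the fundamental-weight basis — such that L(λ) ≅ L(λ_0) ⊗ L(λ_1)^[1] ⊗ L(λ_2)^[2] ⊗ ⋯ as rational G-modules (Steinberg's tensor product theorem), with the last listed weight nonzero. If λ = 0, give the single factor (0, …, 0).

((1, 0, 0, 0), (1, 1, 0, 1), (1, 1, 0, 1))

Change of basis e → ω: c = M·v where v = (67, -57, -39, 81):
  c_1 = -2*67 + -18*-57 + 4*-39 + -9*81 = 7
  c_2 = 0*67 + 2*-57 + -1*-39 + 1*81 = 6
  c_3 = 6*67 + 67*-57 + -17*-39 + 34*81 = 0
  c_4 = 3*67 + 26*-57 + -6*-39 + 13*81 = 6
Expand coordinatewise in base 2:
  c_1 = 7 = 1·2^0 + 1·2^1 + 1·2^2
  c_2 = 6 = 0·2^0 + 1·2^1 + 1·2^2
  c_3 = 0
  c_4 = 6 = 0·2^0 + 1·2^1 + 1·2^2
λ_0 = (1, 0, 0, 0)
λ_1 = (1, 1, 0, 1)
λ_2 = (1, 1, 0, 1)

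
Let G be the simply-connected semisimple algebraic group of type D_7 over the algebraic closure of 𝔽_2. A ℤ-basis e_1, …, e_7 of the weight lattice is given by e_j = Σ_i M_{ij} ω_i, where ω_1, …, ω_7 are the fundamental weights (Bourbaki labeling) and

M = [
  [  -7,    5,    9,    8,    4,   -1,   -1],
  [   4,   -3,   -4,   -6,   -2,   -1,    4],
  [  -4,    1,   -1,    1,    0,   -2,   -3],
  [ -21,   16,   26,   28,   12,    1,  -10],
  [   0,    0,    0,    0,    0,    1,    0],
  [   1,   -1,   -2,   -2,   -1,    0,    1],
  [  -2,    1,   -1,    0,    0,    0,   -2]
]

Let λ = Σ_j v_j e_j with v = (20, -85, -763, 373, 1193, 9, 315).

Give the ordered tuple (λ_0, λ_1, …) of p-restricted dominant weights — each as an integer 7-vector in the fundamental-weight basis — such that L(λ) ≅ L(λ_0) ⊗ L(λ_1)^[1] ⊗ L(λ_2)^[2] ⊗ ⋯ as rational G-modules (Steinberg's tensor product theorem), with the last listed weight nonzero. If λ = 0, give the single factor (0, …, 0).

((0, 0, 0, 1, 1, 1, 0), (0, 1, 0, 0, 0, 1, 0), (0, 1, 0, 0, 0, 1, 0), (0, 1, 1, 0, 1, 0, 1))

Compute c_i = Σ_j M_{ij} v_j with v = (20, -85, -763, 373, 1193, 9, 315):
  c_1 = (-7)·(20) + (5)·(-85) + (9)·(-763) + (8)·(373) + (4)·(1193) + (-1)·(9) + (-1)·(315) = 0
  c_2 = (4)·(20) + (-3)·(-85) + (-4)·(-763) + (-6)·(373) + (-2)·(1193) + (-1)·(9) + (4)·(315) = 14
  c_3 = (-4)·(20) + (1)·(-85) + (-1)·(-763) + (1)·(373) + (0)·(1193) + (-2)·(9) + (-3)·(315) = 8
  c_4 = (-21)·(20) + (16)·(-85) + (26)·(-763) + (28)·(373) + (12)·(1193) + (1)·(9) + (-10)·(315) = 1
  c_5 = (0)·(20) + (0)·(-85) + (0)·(-763) + (0)·(373) + (0)·(1193) + (1)·(9) + (0)·(315) = 9
  c_6 = (1)·(20) + (-1)·(-85) + (-2)·(-763) + (-2)·(373) + (-1)·(1193) + (0)·(9) + (1)·(315) = 7
  c_7 = (-2)·(20) + (1)·(-85) + (-1)·(-763) + (0)·(373) + (0)·(1193) + (0)·(9) + (-2)·(315) = 8
Base-2 expansion of each c_i:
  c_1 = 0
  c_2 = 14 = 0·2^0 + 1·2^1 + 1·2^2 + 1·2^3
  c_3 = 8 = 0·2^0 + 0·2^1 + 0·2^2 + 1·2^3
  c_4 = 1 = 1·2^0
  c_5 = 9 = 1·2^0 + 0·2^1 + 0·2^2 + 1·2^3
  c_6 = 7 = 1·2^0 + 1·2^1 + 1·2^2
  c_7 = 8 = 0·2^0 + 0·2^1 + 0·2^2 + 1·2^3
λ_0 = (0, 0, 0, 1, 1, 1, 0)
λ_1 = (0, 1, 0, 0, 0, 1, 0)
λ_2 = (0, 1, 0, 0, 0, 1, 0)
λ_3 = (0, 1, 1, 0, 1, 0, 1)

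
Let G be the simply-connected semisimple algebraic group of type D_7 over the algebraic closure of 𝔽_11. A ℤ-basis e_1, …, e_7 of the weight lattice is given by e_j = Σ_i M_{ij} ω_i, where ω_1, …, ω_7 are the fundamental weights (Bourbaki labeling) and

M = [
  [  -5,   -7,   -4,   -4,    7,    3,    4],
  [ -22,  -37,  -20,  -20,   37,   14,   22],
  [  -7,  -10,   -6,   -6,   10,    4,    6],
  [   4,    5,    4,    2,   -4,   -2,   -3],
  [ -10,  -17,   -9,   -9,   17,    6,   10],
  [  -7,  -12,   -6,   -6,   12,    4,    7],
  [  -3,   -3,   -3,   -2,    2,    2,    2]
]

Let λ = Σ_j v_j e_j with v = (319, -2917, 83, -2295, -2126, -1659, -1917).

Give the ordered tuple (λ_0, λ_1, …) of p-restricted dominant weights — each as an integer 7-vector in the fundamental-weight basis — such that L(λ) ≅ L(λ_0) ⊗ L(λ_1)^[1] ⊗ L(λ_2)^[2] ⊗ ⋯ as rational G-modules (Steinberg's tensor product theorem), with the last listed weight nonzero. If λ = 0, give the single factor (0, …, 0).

In the fundamental-weight basis, λ has coordinates c = M·v (v = (319, -2917, 83, -2295, -2126, -1659, -1917)):
  c_1 = (-5)·(319) + (-7)·(-2917) + (-4)·(83) + (-4)·(-2295) + (7)·(-2126) + (3)·(-1659) + (4)·(-1917) = 145
  c_2 = (-22)·(319) + (-37)·(-2917) + (-20)·(83) + (-20)·(-2295) + (37)·(-2126) + (14)·(-1659) + (22)·(-1917) = 1089
  c_3 = (-7)·(319) + (-10)·(-2917) + (-6)·(83) + (-6)·(-2295) + (10)·(-2126) + (4)·(-1659) + (6)·(-1917) = 811
  c_4 = 4·319 + (5)·(-2917) + 4·83 + (2)·(-2295) + (-4)·(-2126) + (-2)·(-1659) + (-3)·(-1917) = 6
  c_5 = (-10)·(319) + (-17)·(-2917) + (-9)·(83) + (-9)·(-2295) + (17)·(-2126) + (6)·(-1659) + (10)·(-1917) = 1041
  c_6 = (-7)·(319) + (-12)·(-2917) + (-6)·(83) + (-6)·(-2295) + (12)·(-2126) + (4)·(-1659) + (7)·(-1917) = 476
  c_7 = (-3)·(319) + (-3)·(-2917) + (-3)·(83) + (-2)·(-2295) + (2)·(-2126) + (2)·(-1659) + (2)·(-1917) = 731
Writing each c_i in base p = 11:
  c_1 = 145 = 2·11^0 + 2·11^1 + 1·11^2
  c_2 = 1089 = 0·11^0 + 0·11^1 + 9·11^2
  c_3 = 811 = 8·11^0 + 7·11^1 + 6·11^2
  c_4 = 6 = 6·11^0
  c_5 = 1041 = 7·11^0 + 6·11^1 + 8·11^2
  c_6 = 476 = 3·11^0 + 10·11^1 + 3·11^2
  c_7 = 731 = 5·11^0 + 0·11^1 + 6·11^2
Factor λ_0 = (2, 0, 8, 6, 7, 3, 5)
Factor λ_1 = (2, 0, 7, 0, 6, 10, 0)
Factor λ_2 = (1, 9, 6, 0, 8, 3, 6)

((2, 0, 8, 6, 7, 3, 5), (2, 0, 7, 0, 6, 10, 0), (1, 9, 6, 0, 8, 3, 6))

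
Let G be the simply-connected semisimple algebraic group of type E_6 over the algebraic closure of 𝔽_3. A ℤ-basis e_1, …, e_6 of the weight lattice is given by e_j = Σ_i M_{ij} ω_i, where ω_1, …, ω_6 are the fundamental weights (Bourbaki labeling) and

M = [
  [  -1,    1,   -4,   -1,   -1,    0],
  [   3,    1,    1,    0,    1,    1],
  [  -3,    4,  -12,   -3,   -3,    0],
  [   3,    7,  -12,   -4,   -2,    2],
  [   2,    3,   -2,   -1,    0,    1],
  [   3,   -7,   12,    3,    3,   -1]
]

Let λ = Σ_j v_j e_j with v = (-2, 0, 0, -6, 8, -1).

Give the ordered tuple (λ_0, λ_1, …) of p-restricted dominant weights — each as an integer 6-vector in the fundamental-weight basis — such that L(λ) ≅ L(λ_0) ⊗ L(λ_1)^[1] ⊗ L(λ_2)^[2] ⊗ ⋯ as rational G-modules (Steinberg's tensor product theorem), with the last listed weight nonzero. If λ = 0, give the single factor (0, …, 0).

((0, 1, 0, 0, 1, 1),)

Compute c_i = Σ_j M_{ij} v_j with v = (-2, 0, 0, -6, 8, -1):
  c_1 = (-1)·(-2) + 1·0 + (-4)·(0) + (-1)·(-6) + (-1)·(8) + (0)·(-1) = 0
  c_2 = (3)·(-2) + 1·0 + 1·0 + (0)·(-6) + 1·8 + (1)·(-1) = 1
  c_3 = (-3)·(-2) + 4·0 + (-12)·(0) + (-3)·(-6) + (-3)·(8) + (0)·(-1) = 0
  c_4 = (3)·(-2) + 7·0 + (-12)·(0) + (-4)·(-6) + (-2)·(8) + (2)·(-1) = 0
  c_5 = (2)·(-2) + 3·0 + (-2)·(0) + (-1)·(-6) + 0·8 + (1)·(-1) = 1
  c_6 = (3)·(-2) + (-7)·(0) + 12·0 + (3)·(-6) + 3·8 + (-1)·(-1) = 1
Writing each c_i in base p = 3:
  c_1 = 0
  c_2 = 1 = 1·3^0
  c_3 = 0
  c_4 = 0
  c_5 = 1 = 1·3^0
  c_6 = 1 = 1·3^0
p-restricted factor λ_0 = (0, 1, 0, 0, 1, 1)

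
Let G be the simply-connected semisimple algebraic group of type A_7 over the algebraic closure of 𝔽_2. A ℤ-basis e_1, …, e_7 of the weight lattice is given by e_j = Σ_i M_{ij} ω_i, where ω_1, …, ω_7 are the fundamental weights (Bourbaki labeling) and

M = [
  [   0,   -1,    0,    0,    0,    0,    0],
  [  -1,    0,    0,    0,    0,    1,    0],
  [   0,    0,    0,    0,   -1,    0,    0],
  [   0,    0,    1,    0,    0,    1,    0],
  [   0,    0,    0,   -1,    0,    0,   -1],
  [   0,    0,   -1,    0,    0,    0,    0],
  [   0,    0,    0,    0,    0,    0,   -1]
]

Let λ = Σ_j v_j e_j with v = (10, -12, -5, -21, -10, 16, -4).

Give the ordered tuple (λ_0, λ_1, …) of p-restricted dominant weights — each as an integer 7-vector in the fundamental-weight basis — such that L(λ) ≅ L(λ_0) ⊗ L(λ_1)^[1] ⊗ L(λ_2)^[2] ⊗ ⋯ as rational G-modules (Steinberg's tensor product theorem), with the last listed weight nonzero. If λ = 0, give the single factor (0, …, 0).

((0, 0, 0, 1, 1, 1, 0), (0, 1, 1, 1, 0, 0, 0), (1, 1, 0, 0, 0, 1, 1), (1, 0, 1, 1, 1, 0, 0), (0, 0, 0, 0, 1, 0, 0))

In the fundamental-weight basis, λ has coordinates c = M·v (v = (10, -12, -5, -21, -10, 16, -4)):
  c_1 = 0·10 + (-1)·(-12) + (0)·(-5) + (0)·(-21) + (0)·(-10) + 0·16 + (0)·(-4) = 12
  c_2 = (-1)·(10) + (0)·(-12) + (0)·(-5) + (0)·(-21) + (0)·(-10) + 1·16 + (0)·(-4) = 6
  c_3 = 0·10 + (0)·(-12) + (0)·(-5) + (0)·(-21) + (-1)·(-10) + 0·16 + (0)·(-4) = 10
  c_4 = 0·10 + (0)·(-12) + (1)·(-5) + (0)·(-21) + (0)·(-10) + 1·16 + (0)·(-4) = 11
  c_5 = 0·10 + (0)·(-12) + (0)·(-5) + (-1)·(-21) + (0)·(-10) + 0·16 + (-1)·(-4) = 25
  c_6 = 0·10 + (0)·(-12) + (-1)·(-5) + (0)·(-21) + (0)·(-10) + 0·16 + (0)·(-4) = 5
  c_7 = 0·10 + (0)·(-12) + (0)·(-5) + (0)·(-21) + (0)·(-10) + 0·16 + (-1)·(-4) = 4
Writing each c_i in base p = 2:
  c_1 = 12 = 0·2^0 + 0·2^1 + 1·2^2 + 1·2^3
  c_2 = 6 = 0·2^0 + 1·2^1 + 1·2^2
  c_3 = 10 = 0·2^0 + 1·2^1 + 0·2^2 + 1·2^3
  c_4 = 11 = 1·2^0 + 1·2^1 + 0·2^2 + 1·2^3
  c_5 = 25 = 1·2^0 + 0·2^1 + 0·2^2 + 1·2^3 + 1·2^4
  c_6 = 5 = 1·2^0 + 0·2^1 + 1·2^2
  c_7 = 4 = 0·2^0 + 0·2^1 + 1·2^2
Factor λ_0 = (0, 0, 0, 1, 1, 1, 0)
Factor λ_1 = (0, 1, 1, 1, 0, 0, 0)
Factor λ_2 = (1, 1, 0, 0, 0, 1, 1)
Factor λ_3 = (1, 0, 1, 1, 1, 0, 0)
Factor λ_4 = (0, 0, 0, 0, 1, 0, 0)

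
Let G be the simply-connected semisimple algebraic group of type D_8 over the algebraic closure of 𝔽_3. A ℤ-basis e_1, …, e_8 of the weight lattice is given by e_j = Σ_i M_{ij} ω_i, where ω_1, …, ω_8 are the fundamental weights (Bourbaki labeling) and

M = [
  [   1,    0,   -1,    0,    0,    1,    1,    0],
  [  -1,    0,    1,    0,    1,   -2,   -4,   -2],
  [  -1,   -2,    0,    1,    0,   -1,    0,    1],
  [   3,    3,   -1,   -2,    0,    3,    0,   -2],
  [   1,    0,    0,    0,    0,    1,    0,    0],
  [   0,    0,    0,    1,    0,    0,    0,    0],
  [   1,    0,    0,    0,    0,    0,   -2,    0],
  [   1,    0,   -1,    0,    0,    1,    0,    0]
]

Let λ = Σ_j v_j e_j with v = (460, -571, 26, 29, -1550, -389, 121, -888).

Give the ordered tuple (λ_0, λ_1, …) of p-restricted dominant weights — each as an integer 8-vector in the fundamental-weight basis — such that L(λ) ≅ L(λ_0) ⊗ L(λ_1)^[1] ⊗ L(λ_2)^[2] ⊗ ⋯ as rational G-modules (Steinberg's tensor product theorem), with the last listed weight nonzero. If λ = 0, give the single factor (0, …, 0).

((1, 2, 2, 0, 2, 2, 2, 0), (1, 1, 1, 1, 2, 0, 0, 0), (0, 0, 2, 0, 1, 0, 0, 2), (0, 0, 1, 1, 2, 1, 2, 1), (2, 1, 2, 2, 0, 0, 2, 0))

Compute c_i = Σ_j M_{ij} v_j with v = (460, -571, 26, 29, -1550, -389, 121, -888):
  c_1 = 1·460 + (0)·(-571) + (-1)·(26) + 0·29 + (0)·(-1550) + (1)·(-389) + 1·121 + (0)·(-888) = 166
  c_2 = (-1)·(460) + (0)·(-571) + 1·26 + 0·29 + (1)·(-1550) + (-2)·(-389) + (-4)·(121) + (-2)·(-888) = 86
  c_3 = (-1)·(460) + (-2)·(-571) + 0·26 + 1·29 + (0)·(-1550) + (-1)·(-389) + 0·121 + (1)·(-888) = 212
  c_4 = 3·460 + (3)·(-571) + (-1)·(26) + (-2)·(29) + (0)·(-1550) + (3)·(-389) + 0·121 + (-2)·(-888) = 192
  c_5 = 1·460 + (0)·(-571) + 0·26 + 0·29 + (0)·(-1550) + (1)·(-389) + 0·121 + (0)·(-888) = 71
  c_6 = 0·460 + (0)·(-571) + 0·26 + 1·29 + (0)·(-1550) + (0)·(-389) + 0·121 + (0)·(-888) = 29
  c_7 = 1·460 + (0)·(-571) + 0·26 + 0·29 + (0)·(-1550) + (0)·(-389) + (-2)·(121) + (0)·(-888) = 218
  c_8 = 1·460 + (0)·(-571) + (-1)·(26) + 0·29 + (0)·(-1550) + (1)·(-389) + 0·121 + (0)·(-888) = 45
p = 3; digits c_i = Σ_j d_{ij}·3^j, 0 ≤ d_{ij} < 3:
  c_1 = 166 = 1·3^0 + 1·3^1 + 0·3^2 + 0·3^3 + 2·3^4
  c_2 = 86 = 2·3^0 + 1·3^1 + 0·3^2 + 0·3^3 + 1·3^4
  c_3 = 212 = 2·3^0 + 1·3^1 + 2·3^2 + 1·3^3 + 2·3^4
  c_4 = 192 = 0·3^0 + 1·3^1 + 0·3^2 + 1·3^3 + 2·3^4
  c_5 = 71 = 2·3^0 + 2·3^1 + 1·3^2 + 2·3^3
  c_6 = 29 = 2·3^0 + 0·3^1 + 0·3^2 + 1·3^3
  c_7 = 218 = 2·3^0 + 0·3^1 + 0·3^2 + 2·3^3 + 2·3^4
  c_8 = 45 = 0·3^0 + 0·3^1 + 2·3^2 + 1·3^3
p-restricted factor λ_0 = (1, 2, 2, 0, 2, 2, 2, 0)
p-restricted factor λ_1 = (1, 1, 1, 1, 2, 0, 0, 0)
p-restricted factor λ_2 = (0, 0, 2, 0, 1, 0, 0, 2)
p-restricted factor λ_3 = (0, 0, 1, 1, 2, 1, 2, 1)
p-restricted factor λ_4 = (2, 1, 2, 2, 0, 0, 2, 0)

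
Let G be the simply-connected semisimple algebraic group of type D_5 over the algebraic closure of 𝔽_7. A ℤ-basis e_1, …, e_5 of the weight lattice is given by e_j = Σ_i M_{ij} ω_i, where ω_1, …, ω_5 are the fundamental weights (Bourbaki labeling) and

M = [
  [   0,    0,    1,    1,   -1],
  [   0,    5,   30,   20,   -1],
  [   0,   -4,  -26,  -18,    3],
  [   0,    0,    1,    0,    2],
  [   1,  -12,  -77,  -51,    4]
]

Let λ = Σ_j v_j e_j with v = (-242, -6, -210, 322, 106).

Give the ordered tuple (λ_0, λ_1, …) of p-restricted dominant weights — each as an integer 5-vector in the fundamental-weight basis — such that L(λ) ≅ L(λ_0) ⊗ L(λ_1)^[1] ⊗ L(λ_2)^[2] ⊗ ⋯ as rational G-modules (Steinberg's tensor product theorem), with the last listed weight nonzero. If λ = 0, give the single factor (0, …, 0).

((6, 4, 6, 2, 2),)

Change of basis e → ω: c = M·v where v = (-242, -6, -210, 322, 106):
  c_1 = 0*-242 + 0*-6 + 1*-210 + 1*322 + -1*106 = 6
  c_2 = 0*-242 + 5*-6 + 30*-210 + 20*322 + -1*106 = 4
  c_3 = 0*-242 + -4*-6 + -26*-210 + -18*322 + 3*106 = 6
  c_4 = 0*-242 + 0*-6 + 1*-210 + 0*322 + 2*106 = 2
  c_5 = 1*-242 + -12*-6 + -77*-210 + -51*322 + 4*106 = 2
Expand coordinatewise in base 7:
  c_1 = 6 = 6·7^0
  c_2 = 4 = 4·7^0
  c_3 = 6 = 6·7^0
  c_4 = 2 = 2·7^0
  c_5 = 2 = 2·7^0
λ_0 = (6, 4, 6, 2, 2)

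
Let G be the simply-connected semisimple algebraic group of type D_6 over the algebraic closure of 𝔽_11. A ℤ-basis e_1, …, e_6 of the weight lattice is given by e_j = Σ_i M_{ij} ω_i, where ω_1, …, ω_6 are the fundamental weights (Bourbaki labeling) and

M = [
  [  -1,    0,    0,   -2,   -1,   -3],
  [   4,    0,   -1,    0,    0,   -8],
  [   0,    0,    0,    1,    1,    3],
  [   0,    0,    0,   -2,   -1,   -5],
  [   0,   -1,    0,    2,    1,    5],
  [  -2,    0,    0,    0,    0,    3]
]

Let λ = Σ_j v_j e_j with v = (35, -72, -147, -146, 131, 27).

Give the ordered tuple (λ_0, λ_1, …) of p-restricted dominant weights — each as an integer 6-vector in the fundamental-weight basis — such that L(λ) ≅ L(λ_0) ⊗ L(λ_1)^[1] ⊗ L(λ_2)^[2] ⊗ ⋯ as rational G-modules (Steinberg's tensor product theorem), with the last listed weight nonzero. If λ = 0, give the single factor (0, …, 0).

((1, 5, 0, 4, 2, 0), (4, 6, 6, 2, 4, 1))

Converting to the ω-basis (c_i = row i of M dotted with v = (35, -72, -147, -146, 131, 27)):
  c_1 = (-1)·(35) + (0)·(-72) + (0)·(-147) + (-2)·(-146) + (-1)·(131) + (-3)·(27) = 45
  c_2 = (4)·(35) + (0)·(-72) + (-1)·(-147) + (0)·(-146) + (0)·(131) + (-8)·(27) = 71
  c_3 = (0)·(35) + (0)·(-72) + (0)·(-147) + (1)·(-146) + (1)·(131) + (3)·(27) = 66
  c_4 = (0)·(35) + (0)·(-72) + (0)·(-147) + (-2)·(-146) + (-1)·(131) + (-5)·(27) = 26
  c_5 = (0)·(35) + (-1)·(-72) + (0)·(-147) + (2)·(-146) + (1)·(131) + (5)·(27) = 46
  c_6 = (-2)·(35) + (0)·(-72) + (0)·(-147) + (0)·(-146) + (0)·(131) + (3)·(27) = 11
Writing each c_i in base p = 11:
  c_1 = 45 = 1·11^0 + 4·11^1
  c_2 = 71 = 5·11^0 + 6·11^1
  c_3 = 66 = 0·11^0 + 6·11^1
  c_4 = 26 = 4·11^0 + 2·11^1
  c_5 = 46 = 2·11^0 + 4·11^1
  c_6 = 11 = 0·11^0 + 1·11^1
λ_0 = (1, 5, 0, 4, 2, 0)
λ_1 = (4, 6, 6, 2, 4, 1)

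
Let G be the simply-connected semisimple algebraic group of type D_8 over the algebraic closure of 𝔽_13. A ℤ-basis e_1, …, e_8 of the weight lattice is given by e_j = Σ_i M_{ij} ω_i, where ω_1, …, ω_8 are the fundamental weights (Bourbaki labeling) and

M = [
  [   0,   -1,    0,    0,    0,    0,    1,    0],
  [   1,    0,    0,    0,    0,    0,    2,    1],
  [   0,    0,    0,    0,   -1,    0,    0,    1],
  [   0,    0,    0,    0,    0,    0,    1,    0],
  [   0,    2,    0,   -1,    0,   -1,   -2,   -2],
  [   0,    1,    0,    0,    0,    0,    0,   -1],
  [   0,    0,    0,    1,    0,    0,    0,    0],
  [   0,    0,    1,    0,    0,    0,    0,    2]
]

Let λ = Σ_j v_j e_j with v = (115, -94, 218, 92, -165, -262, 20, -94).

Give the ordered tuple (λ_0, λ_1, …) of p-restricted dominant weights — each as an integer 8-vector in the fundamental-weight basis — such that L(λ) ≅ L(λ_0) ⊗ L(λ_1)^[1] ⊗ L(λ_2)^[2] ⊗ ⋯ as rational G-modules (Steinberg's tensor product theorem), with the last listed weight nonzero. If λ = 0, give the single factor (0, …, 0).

((10, 9, 6, 7, 0, 0, 1, 4), (8, 4, 5, 1, 10, 0, 7, 2))

Change of basis e → ω: c = M·v where v = (115, -94, 218, 92, -165, -262, 20, -94):
  c_1 = (0)·(115) + (-1)·(-94) + (0)·(218) + (0)·(92) + (0)·(-165) + (0)·(-262) + (1)·(20) + (0)·(-94) = 114
  c_2 = (1)·(115) + (0)·(-94) + (0)·(218) + (0)·(92) + (0)·(-165) + (0)·(-262) + (2)·(20) + (1)·(-94) = 61
  c_3 = (0)·(115) + (0)·(-94) + (0)·(218) + (0)·(92) + (-1)·(-165) + (0)·(-262) + (0)·(20) + (1)·(-94) = 71
  c_4 = (0)·(115) + (0)·(-94) + (0)·(218) + (0)·(92) + (0)·(-165) + (0)·(-262) + (1)·(20) + (0)·(-94) = 20
  c_5 = (0)·(115) + (2)·(-94) + (0)·(218) + (-1)·(92) + (0)·(-165) + (-1)·(-262) + (-2)·(20) + (-2)·(-94) = 130
  c_6 = (0)·(115) + (1)·(-94) + (0)·(218) + (0)·(92) + (0)·(-165) + (0)·(-262) + (0)·(20) + (-1)·(-94) = 0
  c_7 = (0)·(115) + (0)·(-94) + (0)·(218) + (1)·(92) + (0)·(-165) + (0)·(-262) + (0)·(20) + (0)·(-94) = 92
  c_8 = (0)·(115) + (0)·(-94) + (1)·(218) + (0)·(92) + (0)·(-165) + (0)·(-262) + (0)·(20) + (2)·(-94) = 30
Expand coordinatewise in base 13:
  c_1 = 114 = 10·13^0 + 8·13^1
  c_2 = 61 = 9·13^0 + 4·13^1
  c_3 = 71 = 6·13^0 + 5·13^1
  c_4 = 20 = 7·13^0 + 1·13^1
  c_5 = 130 = 0·13^0 + 10·13^1
  c_6 = 0
  c_7 = 92 = 1·13^0 + 7·13^1
  c_8 = 30 = 4·13^0 + 2·13^1
λ_0 = (10, 9, 6, 7, 0, 0, 1, 4)
λ_1 = (8, 4, 5, 1, 10, 0, 7, 2)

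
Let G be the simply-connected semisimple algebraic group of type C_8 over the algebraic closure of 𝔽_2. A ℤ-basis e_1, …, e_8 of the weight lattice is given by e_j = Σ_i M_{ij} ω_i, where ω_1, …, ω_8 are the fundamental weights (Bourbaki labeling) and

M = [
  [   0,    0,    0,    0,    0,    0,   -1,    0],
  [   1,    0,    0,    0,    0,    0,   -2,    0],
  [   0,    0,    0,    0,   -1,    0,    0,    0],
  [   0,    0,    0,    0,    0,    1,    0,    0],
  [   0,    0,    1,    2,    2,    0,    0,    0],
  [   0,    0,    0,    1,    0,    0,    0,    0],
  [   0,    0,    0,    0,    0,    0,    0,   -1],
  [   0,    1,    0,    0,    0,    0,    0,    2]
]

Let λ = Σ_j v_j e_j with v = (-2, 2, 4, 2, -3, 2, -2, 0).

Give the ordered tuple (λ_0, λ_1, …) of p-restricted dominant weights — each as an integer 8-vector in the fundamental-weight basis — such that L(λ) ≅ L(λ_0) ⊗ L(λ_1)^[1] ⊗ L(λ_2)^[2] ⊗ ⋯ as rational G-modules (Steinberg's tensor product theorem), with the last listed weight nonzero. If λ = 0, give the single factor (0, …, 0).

ω-coordinates c = M·v, v = (-2, 2, 4, 2, -3, 2, -2, 0):
  c_1 = (0)·(-2) + (0)·(2) + (0)·(4) + (0)·(2) + (0)·(-3) + (0)·(2) + (-1)·(-2) + (0)·(0) = 2
  c_2 = (1)·(-2) + (0)·(2) + (0)·(4) + (0)·(2) + (0)·(-3) + (0)·(2) + (-2)·(-2) + (0)·(0) = 2
  c_3 = (0)·(-2) + (0)·(2) + (0)·(4) + (0)·(2) + (-1)·(-3) + (0)·(2) + (0)·(-2) + (0)·(0) = 3
  c_4 = (0)·(-2) + (0)·(2) + (0)·(4) + (0)·(2) + (0)·(-3) + (1)·(2) + (0)·(-2) + (0)·(0) = 2
  c_5 = (0)·(-2) + (0)·(2) + (1)·(4) + (2)·(2) + (2)·(-3) + (0)·(2) + (0)·(-2) + (0)·(0) = 2
  c_6 = (0)·(-2) + (0)·(2) + (0)·(4) + (1)·(2) + (0)·(-3) + (0)·(2) + (0)·(-2) + (0)·(0) = 2
  c_7 = (0)·(-2) + (0)·(2) + (0)·(4) + (0)·(2) + (0)·(-3) + (0)·(2) + (0)·(-2) + (-1)·(0) = 0
  c_8 = (0)·(-2) + (1)·(2) + (0)·(4) + (0)·(2) + (0)·(-3) + (0)·(2) + (0)·(-2) + (2)·(0) = 2
Base-2 expansion of each c_i:
  c_1 = 2 = 0·2^0 + 1·2^1
  c_2 = 2 = 0·2^0 + 1·2^1
  c_3 = 3 = 1·2^0 + 1·2^1
  c_4 = 2 = 0·2^0 + 1·2^1
  c_5 = 2 = 0·2^0 + 1·2^1
  c_6 = 2 = 0·2^0 + 1·2^1
  c_7 = 0
  c_8 = 2 = 0·2^0 + 1·2^1
p-restricted factor λ_0 = (0, 0, 1, 0, 0, 0, 0, 0)
p-restricted factor λ_1 = (1, 1, 1, 1, 1, 1, 0, 1)

((0, 0, 1, 0, 0, 0, 0, 0), (1, 1, 1, 1, 1, 1, 0, 1))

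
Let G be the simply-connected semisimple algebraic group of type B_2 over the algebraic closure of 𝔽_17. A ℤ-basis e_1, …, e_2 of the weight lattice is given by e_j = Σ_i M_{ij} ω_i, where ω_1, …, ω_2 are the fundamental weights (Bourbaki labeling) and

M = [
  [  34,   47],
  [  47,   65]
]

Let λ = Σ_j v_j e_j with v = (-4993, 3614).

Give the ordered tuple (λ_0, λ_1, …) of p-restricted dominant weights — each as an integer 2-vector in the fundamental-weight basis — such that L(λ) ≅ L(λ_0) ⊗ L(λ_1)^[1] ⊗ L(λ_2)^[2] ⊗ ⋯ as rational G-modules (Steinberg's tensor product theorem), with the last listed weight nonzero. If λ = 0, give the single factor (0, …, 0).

In the fundamental-weight basis, λ has coordinates c = M·v (v = (-4993, 3614)):
  c_1 = 34*-4993 + 47*3614 = 96
  c_2 = 47*-4993 + 65*3614 = 239
Expand coordinatewise in base 17:
  c_1 = 96 = 11·17^0 + 5·17^1
  c_2 = 239 = 1·17^0 + 14·17^1
p-restricted factor λ_0 = (11, 1)
p-restricted factor λ_1 = (5, 14)

((11, 1), (5, 14))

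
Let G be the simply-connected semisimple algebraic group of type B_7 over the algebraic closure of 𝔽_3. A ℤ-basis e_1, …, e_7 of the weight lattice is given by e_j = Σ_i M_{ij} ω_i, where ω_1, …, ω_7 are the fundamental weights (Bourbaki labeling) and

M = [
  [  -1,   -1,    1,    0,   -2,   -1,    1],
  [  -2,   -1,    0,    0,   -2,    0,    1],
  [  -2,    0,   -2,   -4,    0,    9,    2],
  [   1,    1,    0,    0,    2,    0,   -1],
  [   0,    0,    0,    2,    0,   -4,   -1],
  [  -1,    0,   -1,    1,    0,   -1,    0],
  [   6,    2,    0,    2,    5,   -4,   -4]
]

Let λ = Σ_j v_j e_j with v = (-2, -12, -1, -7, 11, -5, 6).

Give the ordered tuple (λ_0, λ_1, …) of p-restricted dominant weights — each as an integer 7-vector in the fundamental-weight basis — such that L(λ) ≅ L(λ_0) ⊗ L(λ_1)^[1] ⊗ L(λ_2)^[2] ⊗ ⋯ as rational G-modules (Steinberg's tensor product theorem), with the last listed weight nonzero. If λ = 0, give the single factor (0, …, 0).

((2, 0, 1, 2, 0, 1, 1),)

ω-coordinates c = M·v, v = (-2, -12, -1, -7, 11, -5, 6):
  c_1 = -1*-2 + -1*-12 + 1*-1 + 0*-7 + -2*11 + -1*-5 + 1*6 = 2
  c_2 = -2*-2 + -1*-12 + 0*-1 + 0*-7 + -2*11 + 0*-5 + 1*6 = 0
  c_3 = -2*-2 + 0*-12 + -2*-1 + -4*-7 + 0*11 + 9*-5 + 2*6 = 1
  c_4 = 1*-2 + 1*-12 + 0*-1 + 0*-7 + 2*11 + 0*-5 + -1*6 = 2
  c_5 = 0*-2 + 0*-12 + 0*-1 + 2*-7 + 0*11 + -4*-5 + -1*6 = 0
  c_6 = -1*-2 + 0*-12 + -1*-1 + 1*-7 + 0*11 + -1*-5 + 0*6 = 1
  c_7 = 6*-2 + 2*-12 + 0*-1 + 2*-7 + 5*11 + -4*-5 + -4*6 = 1
p = 3; digits c_i = Σ_j d_{ij}·3^j, 0 ≤ d_{ij} < 3:
  c_1 = 2 = 2·3^0
  c_2 = 0
  c_3 = 1 = 1·3^0
  c_4 = 2 = 2·3^0
  c_5 = 0
  c_6 = 1 = 1·3^0
  c_7 = 1 = 1·3^0
Factor λ_0 = (2, 0, 1, 2, 0, 1, 1)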